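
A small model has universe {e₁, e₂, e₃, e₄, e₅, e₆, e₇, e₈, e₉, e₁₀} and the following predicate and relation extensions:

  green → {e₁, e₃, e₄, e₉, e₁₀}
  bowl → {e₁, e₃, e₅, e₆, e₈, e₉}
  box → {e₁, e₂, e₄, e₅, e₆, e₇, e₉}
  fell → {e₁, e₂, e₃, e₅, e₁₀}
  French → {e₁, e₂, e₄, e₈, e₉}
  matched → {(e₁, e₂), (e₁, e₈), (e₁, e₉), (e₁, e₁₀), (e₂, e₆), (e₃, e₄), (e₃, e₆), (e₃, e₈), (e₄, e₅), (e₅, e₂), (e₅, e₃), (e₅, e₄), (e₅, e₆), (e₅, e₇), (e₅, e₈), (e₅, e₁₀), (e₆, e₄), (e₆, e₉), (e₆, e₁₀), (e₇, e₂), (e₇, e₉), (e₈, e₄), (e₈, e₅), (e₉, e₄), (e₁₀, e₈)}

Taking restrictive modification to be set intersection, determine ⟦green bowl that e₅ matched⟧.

⟦that e₅ matched⟧ = {x : ⟨e₅, x⟩ ∈ ⟦matched⟧} = {e₂, e₃, e₄, e₆, e₇, e₈, e₁₀}
⟦bowl⟧ = {e₁, e₃, e₅, e₆, e₈, e₉}
… ∩ ⟦that e₅ matched⟧ = {e₁, e₃, e₅, e₆, e₈, e₉} ∩ {e₂, e₃, e₄, e₆, e₇, e₈, e₁₀} = {e₃, e₆, e₈}
… ∩ ⟦green⟧ = {e₃, e₆, e₈} ∩ {e₁, e₃, e₄, e₉, e₁₀} = {e₃}
So ⟦green bowl that e₅ matched⟧ = {e₃}.

{e₃}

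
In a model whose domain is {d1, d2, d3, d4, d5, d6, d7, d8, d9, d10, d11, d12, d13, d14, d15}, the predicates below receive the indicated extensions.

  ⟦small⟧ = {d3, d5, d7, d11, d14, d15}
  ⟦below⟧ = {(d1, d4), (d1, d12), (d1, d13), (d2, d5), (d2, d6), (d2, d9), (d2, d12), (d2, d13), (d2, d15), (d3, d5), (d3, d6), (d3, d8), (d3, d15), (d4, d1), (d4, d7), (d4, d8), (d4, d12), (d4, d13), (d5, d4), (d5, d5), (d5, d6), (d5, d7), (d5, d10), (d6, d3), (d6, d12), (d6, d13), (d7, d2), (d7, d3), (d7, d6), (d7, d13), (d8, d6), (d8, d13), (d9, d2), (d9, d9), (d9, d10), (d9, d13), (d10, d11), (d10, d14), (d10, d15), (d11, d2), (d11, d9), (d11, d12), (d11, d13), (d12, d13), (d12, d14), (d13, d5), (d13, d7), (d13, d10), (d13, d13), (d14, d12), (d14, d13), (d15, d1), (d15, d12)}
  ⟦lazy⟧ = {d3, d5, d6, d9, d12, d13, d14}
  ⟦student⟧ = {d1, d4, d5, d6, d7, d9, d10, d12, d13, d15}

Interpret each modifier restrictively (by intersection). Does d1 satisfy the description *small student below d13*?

no

⟦below d13⟧ = {x : ⟨x, d13⟩ ∈ ⟦below⟧} = {d1, d2, d4, d6, d7, d8, d9, d11, d12, d13, d14}
⟦student⟧ = {d1, d4, d5, d6, d7, d9, d10, d12, d13, d15}
… ∩ ⟦below d13⟧ = {d1, d4, d5, d6, d7, d9, d10, d12, d13, d15} ∩ {d1, d2, d4, d6, d7, d8, d9, d11, d12, d13, d14} = {d1, d4, d6, d7, d9, d12, d13}
… ∩ ⟦small⟧ = {d1, d4, d6, d7, d9, d12, d13} ∩ {d3, d5, d7, d11, d14, d15} = {d7}
⟦small student below d13⟧ = {d7}; d1 ∉ this set.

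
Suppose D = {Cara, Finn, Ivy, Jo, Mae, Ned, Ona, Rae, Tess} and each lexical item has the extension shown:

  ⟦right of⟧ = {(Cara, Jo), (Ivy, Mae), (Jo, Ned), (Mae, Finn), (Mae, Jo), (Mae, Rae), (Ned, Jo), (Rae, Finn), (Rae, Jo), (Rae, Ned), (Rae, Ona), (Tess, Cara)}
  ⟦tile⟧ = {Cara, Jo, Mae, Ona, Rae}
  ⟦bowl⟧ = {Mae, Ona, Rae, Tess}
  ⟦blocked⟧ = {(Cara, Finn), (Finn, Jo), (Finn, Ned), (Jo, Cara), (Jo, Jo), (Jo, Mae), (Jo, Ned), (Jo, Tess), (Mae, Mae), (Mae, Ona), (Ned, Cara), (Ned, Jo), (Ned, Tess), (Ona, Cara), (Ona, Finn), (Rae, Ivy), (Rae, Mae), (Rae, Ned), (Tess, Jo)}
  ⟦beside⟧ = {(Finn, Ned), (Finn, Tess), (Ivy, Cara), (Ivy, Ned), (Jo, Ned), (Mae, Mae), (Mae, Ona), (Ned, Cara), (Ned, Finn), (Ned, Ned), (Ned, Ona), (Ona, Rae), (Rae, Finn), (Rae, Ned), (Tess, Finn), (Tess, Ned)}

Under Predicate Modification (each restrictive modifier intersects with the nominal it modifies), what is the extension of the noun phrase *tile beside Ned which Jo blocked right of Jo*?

{}

⟦beside Ned⟧ = {x : ⟨x, Ned⟩ ∈ ⟦beside⟧} = {Finn, Ivy, Jo, Ned, Rae, Tess}
⟦which Jo blocked⟧ = {x : ⟨Jo, x⟩ ∈ ⟦blocked⟧} = {Cara, Jo, Mae, Ned, Tess}
⟦right of Jo⟧ = {x : ⟨x, Jo⟩ ∈ ⟦right of⟧} = {Cara, Mae, Ned, Rae}
⟦tile⟧ = {Cara, Jo, Mae, Ona, Rae}
… ∩ ⟦beside Ned⟧ = {Cara, Jo, Mae, Ona, Rae} ∩ {Finn, Ivy, Jo, Ned, Rae, Tess} = {Jo, Rae}
… ∩ ⟦which Jo blocked⟧ = {Jo, Rae} ∩ {Cara, Jo, Mae, Ned, Tess} = {Jo}
… ∩ ⟦right of Jo⟧ = {Jo} ∩ {Cara, Mae, Ned, Rae} = ∅
So ⟦tile beside Ned which Jo blocked right of Jo⟧ = {}.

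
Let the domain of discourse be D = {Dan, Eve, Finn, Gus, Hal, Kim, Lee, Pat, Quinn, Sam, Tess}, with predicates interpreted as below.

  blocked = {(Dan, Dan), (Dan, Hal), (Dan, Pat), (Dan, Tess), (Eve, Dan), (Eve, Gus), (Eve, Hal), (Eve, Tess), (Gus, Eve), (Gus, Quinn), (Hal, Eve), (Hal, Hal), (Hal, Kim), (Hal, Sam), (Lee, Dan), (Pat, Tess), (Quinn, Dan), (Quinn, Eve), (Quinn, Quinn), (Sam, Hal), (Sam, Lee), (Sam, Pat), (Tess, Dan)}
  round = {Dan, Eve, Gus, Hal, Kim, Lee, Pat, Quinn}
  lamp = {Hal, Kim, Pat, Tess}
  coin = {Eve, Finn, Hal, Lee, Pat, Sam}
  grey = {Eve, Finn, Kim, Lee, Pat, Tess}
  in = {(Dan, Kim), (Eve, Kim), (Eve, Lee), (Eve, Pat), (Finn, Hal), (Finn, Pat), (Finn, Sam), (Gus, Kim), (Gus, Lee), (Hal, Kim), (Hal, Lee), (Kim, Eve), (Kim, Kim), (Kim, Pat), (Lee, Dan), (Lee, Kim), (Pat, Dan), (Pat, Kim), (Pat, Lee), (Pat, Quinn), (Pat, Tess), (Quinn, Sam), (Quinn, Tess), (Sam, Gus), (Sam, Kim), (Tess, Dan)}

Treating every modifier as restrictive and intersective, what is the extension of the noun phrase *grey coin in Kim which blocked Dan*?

⟦in Kim⟧ = {x : ⟨x, Kim⟩ ∈ ⟦in⟧} = {Dan, Eve, Gus, Hal, Kim, Lee, Pat, Sam}
⟦which blocked Dan⟧ = {x : ⟨x, Dan⟩ ∈ ⟦blocked⟧} = {Dan, Eve, Lee, Quinn, Tess}
⟦coin⟧ = {Eve, Finn, Hal, Lee, Pat, Sam}
… ∩ ⟦in Kim⟧ = {Eve, Finn, Hal, Lee, Pat, Sam} ∩ {Dan, Eve, Gus, Hal, Kim, Lee, Pat, Sam} = {Eve, Hal, Lee, Pat, Sam}
… ∩ ⟦which blocked Dan⟧ = {Eve, Hal, Lee, Pat, Sam} ∩ {Dan, Eve, Lee, Quinn, Tess} = {Eve, Lee}
… ∩ ⟦grey⟧ = {Eve, Lee} ∩ {Eve, Finn, Kim, Lee, Pat, Tess} = {Eve, Lee}
So ⟦grey coin in Kim which blocked Dan⟧ = {Eve, Lee}.

{Eve, Lee}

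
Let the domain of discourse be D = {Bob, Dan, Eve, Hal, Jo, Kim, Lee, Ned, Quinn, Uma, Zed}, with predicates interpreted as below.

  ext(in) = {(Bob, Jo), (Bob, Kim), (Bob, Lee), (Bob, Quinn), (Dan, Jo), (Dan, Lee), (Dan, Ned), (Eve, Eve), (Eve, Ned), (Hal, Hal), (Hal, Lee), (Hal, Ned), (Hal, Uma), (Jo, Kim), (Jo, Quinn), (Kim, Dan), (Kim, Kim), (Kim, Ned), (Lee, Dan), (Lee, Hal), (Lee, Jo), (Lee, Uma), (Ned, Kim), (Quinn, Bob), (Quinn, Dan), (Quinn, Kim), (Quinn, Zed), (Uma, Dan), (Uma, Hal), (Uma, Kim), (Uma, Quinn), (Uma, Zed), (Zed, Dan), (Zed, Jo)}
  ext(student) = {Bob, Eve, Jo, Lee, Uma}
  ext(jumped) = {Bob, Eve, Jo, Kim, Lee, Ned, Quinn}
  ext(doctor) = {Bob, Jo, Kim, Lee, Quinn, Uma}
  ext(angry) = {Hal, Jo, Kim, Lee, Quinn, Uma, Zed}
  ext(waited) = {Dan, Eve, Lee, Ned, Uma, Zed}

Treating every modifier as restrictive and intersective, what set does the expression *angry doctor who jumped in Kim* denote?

{Jo, Kim, Quinn}

⟦who jumped⟧ = ⟦jumped⟧ = {Bob, Eve, Jo, Kim, Lee, Ned, Quinn}
⟦in Kim⟧ = {x : ⟨x, Kim⟩ ∈ ⟦in⟧} = {Bob, Jo, Kim, Ned, Quinn, Uma}
⟦doctor⟧ = {Bob, Jo, Kim, Lee, Quinn, Uma}
… ∩ ⟦who jumped⟧ = {Bob, Jo, Kim, Lee, Quinn, Uma} ∩ {Bob, Eve, Jo, Kim, Lee, Ned, Quinn} = {Bob, Jo, Kim, Lee, Quinn}
… ∩ ⟦in Kim⟧ = {Bob, Jo, Kim, Lee, Quinn} ∩ {Bob, Jo, Kim, Ned, Quinn, Uma} = {Bob, Jo, Kim, Quinn}
… ∩ ⟦angry⟧ = {Bob, Jo, Kim, Quinn} ∩ {Hal, Jo, Kim, Lee, Quinn, Uma, Zed} = {Jo, Kim, Quinn}
So ⟦angry doctor who jumped in Kim⟧ = {Jo, Kim, Quinn}.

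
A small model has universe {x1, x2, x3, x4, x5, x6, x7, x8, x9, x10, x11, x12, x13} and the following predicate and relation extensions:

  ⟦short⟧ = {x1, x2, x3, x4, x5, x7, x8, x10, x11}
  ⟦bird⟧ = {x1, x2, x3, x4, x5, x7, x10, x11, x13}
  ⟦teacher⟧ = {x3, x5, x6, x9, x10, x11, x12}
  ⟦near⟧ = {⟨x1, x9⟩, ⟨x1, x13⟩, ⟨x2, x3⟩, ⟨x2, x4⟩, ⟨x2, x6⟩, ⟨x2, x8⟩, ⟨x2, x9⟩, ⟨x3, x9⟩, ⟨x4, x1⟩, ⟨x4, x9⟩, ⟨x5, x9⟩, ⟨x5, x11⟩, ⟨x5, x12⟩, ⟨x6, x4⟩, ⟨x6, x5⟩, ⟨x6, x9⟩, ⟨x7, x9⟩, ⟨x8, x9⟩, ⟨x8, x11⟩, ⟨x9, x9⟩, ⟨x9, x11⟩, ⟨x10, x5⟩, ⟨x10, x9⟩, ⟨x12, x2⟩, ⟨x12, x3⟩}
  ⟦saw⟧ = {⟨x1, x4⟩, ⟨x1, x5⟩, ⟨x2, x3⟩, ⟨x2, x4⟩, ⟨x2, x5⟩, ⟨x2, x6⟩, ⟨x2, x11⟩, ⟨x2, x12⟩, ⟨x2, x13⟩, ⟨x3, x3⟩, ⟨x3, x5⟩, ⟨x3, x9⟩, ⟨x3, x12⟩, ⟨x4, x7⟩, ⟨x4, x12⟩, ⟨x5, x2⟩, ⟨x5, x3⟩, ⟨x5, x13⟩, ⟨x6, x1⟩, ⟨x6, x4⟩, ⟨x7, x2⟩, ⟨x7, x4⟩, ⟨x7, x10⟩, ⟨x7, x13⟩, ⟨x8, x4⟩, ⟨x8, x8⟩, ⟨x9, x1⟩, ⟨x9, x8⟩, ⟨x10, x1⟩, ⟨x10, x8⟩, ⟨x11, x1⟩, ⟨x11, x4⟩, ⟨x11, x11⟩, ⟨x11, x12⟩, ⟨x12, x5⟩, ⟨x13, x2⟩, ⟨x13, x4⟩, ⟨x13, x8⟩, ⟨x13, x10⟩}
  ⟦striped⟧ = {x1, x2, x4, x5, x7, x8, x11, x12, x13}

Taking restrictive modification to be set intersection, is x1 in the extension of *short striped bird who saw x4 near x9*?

⟦who saw x4⟧ = {x : ⟨x, x4⟩ ∈ ⟦saw⟧} = {x1, x2, x6, x7, x8, x11, x13}
⟦near x9⟧ = {x : ⟨x, x9⟩ ∈ ⟦near⟧} = {x1, x2, x3, x4, x5, x6, x7, x8, x9, x10}
⟦bird⟧ = {x1, x2, x3, x4, x5, x7, x10, x11, x13}
… ∩ ⟦who saw x4⟧ = {x1, x2, x3, x4, x5, x7, x10, x11, x13} ∩ {x1, x2, x6, x7, x8, x11, x13} = {x1, x2, x7, x11, x13}
… ∩ ⟦near x9⟧ = {x1, x2, x7, x11, x13} ∩ {x1, x2, x3, x4, x5, x6, x7, x8, x9, x10} = {x1, x2, x7}
… ∩ ⟦short⟧ = {x1, x2, x7} ∩ {x1, x2, x3, x4, x5, x7, x8, x10, x11} = {x1, x2, x7}
… ∩ ⟦striped⟧ = {x1, x2, x7} ∩ {x1, x2, x4, x5, x7, x8, x11, x12, x13} = {x1, x2, x7}
⟦short striped bird who saw x4 near x9⟧ = {x1, x2, x7}; x1 ∈ this set.

yes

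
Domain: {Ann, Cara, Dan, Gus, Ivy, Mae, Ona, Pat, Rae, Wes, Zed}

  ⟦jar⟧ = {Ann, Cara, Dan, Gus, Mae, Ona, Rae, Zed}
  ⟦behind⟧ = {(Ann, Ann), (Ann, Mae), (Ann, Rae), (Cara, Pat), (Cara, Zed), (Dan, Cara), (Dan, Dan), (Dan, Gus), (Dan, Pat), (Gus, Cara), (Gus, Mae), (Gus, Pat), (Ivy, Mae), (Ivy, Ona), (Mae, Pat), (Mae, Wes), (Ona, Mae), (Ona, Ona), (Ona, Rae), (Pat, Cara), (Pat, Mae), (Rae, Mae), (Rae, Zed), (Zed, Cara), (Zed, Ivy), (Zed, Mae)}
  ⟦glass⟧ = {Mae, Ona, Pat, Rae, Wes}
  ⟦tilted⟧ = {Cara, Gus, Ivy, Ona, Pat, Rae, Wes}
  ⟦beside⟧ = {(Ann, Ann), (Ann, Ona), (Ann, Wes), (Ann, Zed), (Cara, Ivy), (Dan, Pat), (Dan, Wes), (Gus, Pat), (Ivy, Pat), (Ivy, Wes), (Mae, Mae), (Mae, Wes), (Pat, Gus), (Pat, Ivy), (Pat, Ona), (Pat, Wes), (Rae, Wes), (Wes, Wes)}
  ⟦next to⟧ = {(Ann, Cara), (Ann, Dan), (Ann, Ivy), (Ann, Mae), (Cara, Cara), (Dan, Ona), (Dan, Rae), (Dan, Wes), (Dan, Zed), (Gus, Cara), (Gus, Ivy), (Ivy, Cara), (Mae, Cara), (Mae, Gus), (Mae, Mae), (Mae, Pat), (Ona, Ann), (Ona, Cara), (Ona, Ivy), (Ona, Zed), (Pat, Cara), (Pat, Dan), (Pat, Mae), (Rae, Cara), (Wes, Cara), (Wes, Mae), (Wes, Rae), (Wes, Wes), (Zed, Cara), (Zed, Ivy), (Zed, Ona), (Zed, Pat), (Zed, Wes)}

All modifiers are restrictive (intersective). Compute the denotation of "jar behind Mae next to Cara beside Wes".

⟦behind Mae⟧ = {x : ⟨x, Mae⟩ ∈ ⟦behind⟧} = {Ann, Gus, Ivy, Ona, Pat, Rae, Zed}
⟦next to Cara⟧ = {x : ⟨x, Cara⟩ ∈ ⟦next to⟧} = {Ann, Cara, Gus, Ivy, Mae, Ona, Pat, Rae, Wes, Zed}
⟦beside Wes⟧ = {x : ⟨x, Wes⟩ ∈ ⟦beside⟧} = {Ann, Dan, Ivy, Mae, Pat, Rae, Wes}
⟦jar⟧ = {Ann, Cara, Dan, Gus, Mae, Ona, Rae, Zed}
… ∩ ⟦behind Mae⟧ = {Ann, Cara, Dan, Gus, Mae, Ona, Rae, Zed} ∩ {Ann, Gus, Ivy, Ona, Pat, Rae, Zed} = {Ann, Gus, Ona, Rae, Zed}
… ∩ ⟦next to Cara⟧ = {Ann, Gus, Ona, Rae, Zed} ∩ {Ann, Cara, Gus, Ivy, Mae, Ona, Pat, Rae, Wes, Zed} = {Ann, Gus, Ona, Rae, Zed}
… ∩ ⟦beside Wes⟧ = {Ann, Gus, Ona, Rae, Zed} ∩ {Ann, Dan, Ivy, Mae, Pat, Rae, Wes} = {Ann, Rae}
So ⟦jar behind Mae next to Cara beside Wes⟧ = {Ann, Rae}.

{Ann, Rae}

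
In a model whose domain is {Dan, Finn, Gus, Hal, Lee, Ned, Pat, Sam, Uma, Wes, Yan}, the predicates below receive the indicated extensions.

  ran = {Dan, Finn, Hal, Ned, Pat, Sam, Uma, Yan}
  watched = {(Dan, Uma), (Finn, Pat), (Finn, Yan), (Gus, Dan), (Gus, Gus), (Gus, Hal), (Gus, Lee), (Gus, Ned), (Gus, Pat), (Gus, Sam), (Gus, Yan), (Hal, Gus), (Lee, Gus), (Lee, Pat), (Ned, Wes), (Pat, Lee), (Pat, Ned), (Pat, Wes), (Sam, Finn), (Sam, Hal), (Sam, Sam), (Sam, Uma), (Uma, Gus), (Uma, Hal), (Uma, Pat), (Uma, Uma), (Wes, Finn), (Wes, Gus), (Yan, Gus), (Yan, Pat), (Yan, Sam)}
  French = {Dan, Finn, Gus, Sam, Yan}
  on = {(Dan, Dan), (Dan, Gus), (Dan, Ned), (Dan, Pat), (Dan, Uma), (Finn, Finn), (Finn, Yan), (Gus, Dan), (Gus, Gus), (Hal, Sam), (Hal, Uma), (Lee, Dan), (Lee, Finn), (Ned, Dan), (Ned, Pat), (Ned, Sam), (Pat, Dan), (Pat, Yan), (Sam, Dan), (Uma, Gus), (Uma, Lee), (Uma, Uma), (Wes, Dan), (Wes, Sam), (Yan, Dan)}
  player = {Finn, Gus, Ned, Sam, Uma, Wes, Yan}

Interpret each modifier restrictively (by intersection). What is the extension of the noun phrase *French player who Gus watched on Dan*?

⟦who Gus watched⟧ = {x : ⟨Gus, x⟩ ∈ ⟦watched⟧} = {Dan, Gus, Hal, Lee, Ned, Pat, Sam, Yan}
⟦on Dan⟧ = {x : ⟨x, Dan⟩ ∈ ⟦on⟧} = {Dan, Gus, Lee, Ned, Pat, Sam, Wes, Yan}
⟦player⟧ = {Finn, Gus, Ned, Sam, Uma, Wes, Yan}
… ∩ ⟦who Gus watched⟧ = {Finn, Gus, Ned, Sam, Uma, Wes, Yan} ∩ {Dan, Gus, Hal, Lee, Ned, Pat, Sam, Yan} = {Gus, Ned, Sam, Yan}
… ∩ ⟦on Dan⟧ = {Gus, Ned, Sam, Yan} ∩ {Dan, Gus, Lee, Ned, Pat, Sam, Wes, Yan} = {Gus, Ned, Sam, Yan}
… ∩ ⟦French⟧ = {Gus, Ned, Sam, Yan} ∩ {Dan, Finn, Gus, Sam, Yan} = {Gus, Sam, Yan}
So ⟦French player who Gus watched on Dan⟧ = {Gus, Sam, Yan}.

{Gus, Sam, Yan}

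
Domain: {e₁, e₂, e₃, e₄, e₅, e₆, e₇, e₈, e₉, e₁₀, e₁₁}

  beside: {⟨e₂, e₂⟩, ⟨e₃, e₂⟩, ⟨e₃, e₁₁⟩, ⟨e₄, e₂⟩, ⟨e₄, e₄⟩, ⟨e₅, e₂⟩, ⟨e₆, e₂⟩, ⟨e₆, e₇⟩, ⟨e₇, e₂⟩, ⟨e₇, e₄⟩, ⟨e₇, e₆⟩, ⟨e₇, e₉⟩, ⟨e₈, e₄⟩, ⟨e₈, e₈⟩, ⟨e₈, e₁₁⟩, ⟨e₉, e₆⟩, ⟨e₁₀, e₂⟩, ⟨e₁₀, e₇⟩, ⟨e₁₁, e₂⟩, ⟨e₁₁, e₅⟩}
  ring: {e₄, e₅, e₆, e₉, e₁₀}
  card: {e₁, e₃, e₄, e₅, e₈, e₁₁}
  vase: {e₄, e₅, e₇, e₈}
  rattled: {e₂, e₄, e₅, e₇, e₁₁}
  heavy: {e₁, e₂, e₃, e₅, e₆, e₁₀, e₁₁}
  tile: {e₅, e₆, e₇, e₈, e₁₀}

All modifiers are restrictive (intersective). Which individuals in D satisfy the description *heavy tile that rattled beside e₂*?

{e₅}

⟦that rattled⟧ = ⟦rattled⟧ = {e₂, e₄, e₅, e₇, e₁₁}
⟦beside e₂⟧ = {x : ⟨x, e₂⟩ ∈ ⟦beside⟧} = {e₂, e₃, e₄, e₅, e₆, e₇, e₁₀, e₁₁}
⟦tile⟧ = {e₅, e₆, e₇, e₈, e₁₀}
… ∩ ⟦that rattled⟧ = {e₅, e₆, e₇, e₈, e₁₀} ∩ {e₂, e₄, e₅, e₇, e₁₁} = {e₅, e₇}
… ∩ ⟦beside e₂⟧ = {e₅, e₇} ∩ {e₂, e₃, e₄, e₅, e₆, e₇, e₁₀, e₁₁} = {e₅, e₇}
… ∩ ⟦heavy⟧ = {e₅, e₇} ∩ {e₁, e₂, e₃, e₅, e₆, e₁₀, e₁₁} = {e₅}
So ⟦heavy tile that rattled beside e₂⟧ = {e₅}.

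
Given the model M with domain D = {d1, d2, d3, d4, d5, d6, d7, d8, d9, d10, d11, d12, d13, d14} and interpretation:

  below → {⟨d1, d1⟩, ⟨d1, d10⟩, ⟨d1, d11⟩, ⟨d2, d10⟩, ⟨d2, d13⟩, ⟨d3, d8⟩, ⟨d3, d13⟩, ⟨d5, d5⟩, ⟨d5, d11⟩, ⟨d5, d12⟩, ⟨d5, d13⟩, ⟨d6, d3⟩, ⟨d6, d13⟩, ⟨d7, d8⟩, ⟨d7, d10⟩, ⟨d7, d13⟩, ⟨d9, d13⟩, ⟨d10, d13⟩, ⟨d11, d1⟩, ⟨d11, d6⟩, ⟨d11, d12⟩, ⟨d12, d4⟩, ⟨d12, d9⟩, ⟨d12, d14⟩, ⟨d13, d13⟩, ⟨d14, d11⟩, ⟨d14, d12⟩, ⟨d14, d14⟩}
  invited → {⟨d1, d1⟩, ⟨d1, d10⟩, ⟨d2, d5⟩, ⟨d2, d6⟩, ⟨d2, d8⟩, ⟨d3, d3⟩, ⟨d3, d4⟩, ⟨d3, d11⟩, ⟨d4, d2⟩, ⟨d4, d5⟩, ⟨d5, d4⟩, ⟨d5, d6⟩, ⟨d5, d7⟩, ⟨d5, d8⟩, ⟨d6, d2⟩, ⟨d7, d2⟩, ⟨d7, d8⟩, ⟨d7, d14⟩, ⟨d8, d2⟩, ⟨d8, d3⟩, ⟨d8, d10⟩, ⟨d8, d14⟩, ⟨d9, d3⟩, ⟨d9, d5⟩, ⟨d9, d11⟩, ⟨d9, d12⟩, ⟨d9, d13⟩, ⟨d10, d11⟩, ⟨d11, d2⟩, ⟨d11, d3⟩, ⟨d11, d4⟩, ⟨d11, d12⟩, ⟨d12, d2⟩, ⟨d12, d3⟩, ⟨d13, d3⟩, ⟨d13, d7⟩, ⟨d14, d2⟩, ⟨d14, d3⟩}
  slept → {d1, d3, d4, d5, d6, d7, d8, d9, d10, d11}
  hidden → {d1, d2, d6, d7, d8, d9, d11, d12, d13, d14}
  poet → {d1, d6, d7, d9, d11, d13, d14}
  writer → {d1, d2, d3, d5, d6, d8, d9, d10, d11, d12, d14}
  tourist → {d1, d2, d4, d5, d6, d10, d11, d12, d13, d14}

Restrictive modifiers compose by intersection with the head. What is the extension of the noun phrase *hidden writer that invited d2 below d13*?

⟦that invited d2⟧ = {x : ⟨x, d2⟩ ∈ ⟦invited⟧} = {d4, d6, d7, d8, d11, d12, d14}
⟦below d13⟧ = {x : ⟨x, d13⟩ ∈ ⟦below⟧} = {d2, d3, d5, d6, d7, d9, d10, d13}
⟦writer⟧ = {d1, d2, d3, d5, d6, d8, d9, d10, d11, d12, d14}
… ∩ ⟦that invited d2⟧ = {d1, d2, d3, d5, d6, d8, d9, d10, d11, d12, d14} ∩ {d4, d6, d7, d8, d11, d12, d14} = {d6, d8, d11, d12, d14}
… ∩ ⟦below d13⟧ = {d6, d8, d11, d12, d14} ∩ {d2, d3, d5, d6, d7, d9, d10, d13} = {d6}
… ∩ ⟦hidden⟧ = {d6} ∩ {d1, d2, d6, d7, d8, d9, d11, d12, d13, d14} = {d6}
So ⟦hidden writer that invited d2 below d13⟧ = {d6}.

{d6}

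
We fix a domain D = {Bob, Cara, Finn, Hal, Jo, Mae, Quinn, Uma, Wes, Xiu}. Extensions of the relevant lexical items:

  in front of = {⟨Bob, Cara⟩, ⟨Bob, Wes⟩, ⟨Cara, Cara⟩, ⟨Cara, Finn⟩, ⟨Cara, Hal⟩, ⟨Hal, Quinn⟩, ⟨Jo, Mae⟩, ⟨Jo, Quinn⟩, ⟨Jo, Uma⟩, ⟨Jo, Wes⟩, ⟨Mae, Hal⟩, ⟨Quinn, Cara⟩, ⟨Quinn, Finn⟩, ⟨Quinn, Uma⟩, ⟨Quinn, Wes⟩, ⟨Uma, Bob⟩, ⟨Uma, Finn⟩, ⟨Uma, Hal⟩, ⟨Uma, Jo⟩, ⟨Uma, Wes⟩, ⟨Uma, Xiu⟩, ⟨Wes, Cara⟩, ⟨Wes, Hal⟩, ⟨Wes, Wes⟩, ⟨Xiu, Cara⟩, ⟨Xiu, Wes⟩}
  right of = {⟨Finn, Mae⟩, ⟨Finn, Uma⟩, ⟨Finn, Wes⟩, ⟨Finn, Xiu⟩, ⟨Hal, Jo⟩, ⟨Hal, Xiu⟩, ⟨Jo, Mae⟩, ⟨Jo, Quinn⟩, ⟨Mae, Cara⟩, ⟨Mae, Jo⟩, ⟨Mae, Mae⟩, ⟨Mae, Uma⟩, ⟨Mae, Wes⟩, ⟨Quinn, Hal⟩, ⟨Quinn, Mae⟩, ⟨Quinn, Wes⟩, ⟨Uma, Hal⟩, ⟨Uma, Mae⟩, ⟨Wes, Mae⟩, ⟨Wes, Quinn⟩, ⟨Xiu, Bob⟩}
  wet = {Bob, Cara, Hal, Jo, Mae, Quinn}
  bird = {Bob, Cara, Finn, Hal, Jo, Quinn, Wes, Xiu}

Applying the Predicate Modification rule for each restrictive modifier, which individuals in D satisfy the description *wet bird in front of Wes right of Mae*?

⟦in front of Wes⟧ = {x : ⟨x, Wes⟩ ∈ ⟦in front of⟧} = {Bob, Jo, Quinn, Uma, Wes, Xiu}
⟦right of Mae⟧ = {x : ⟨x, Mae⟩ ∈ ⟦right of⟧} = {Finn, Jo, Mae, Quinn, Uma, Wes}
⟦bird⟧ = {Bob, Cara, Finn, Hal, Jo, Quinn, Wes, Xiu}
… ∩ ⟦in front of Wes⟧ = {Bob, Cara, Finn, Hal, Jo, Quinn, Wes, Xiu} ∩ {Bob, Jo, Quinn, Uma, Wes, Xiu} = {Bob, Jo, Quinn, Wes, Xiu}
… ∩ ⟦right of Mae⟧ = {Bob, Jo, Quinn, Wes, Xiu} ∩ {Finn, Jo, Mae, Quinn, Uma, Wes} = {Jo, Quinn, Wes}
… ∩ ⟦wet⟧ = {Jo, Quinn, Wes} ∩ {Bob, Cara, Hal, Jo, Mae, Quinn} = {Jo, Quinn}
So ⟦wet bird in front of Wes right of Mae⟧ = {Jo, Quinn}.

{Jo, Quinn}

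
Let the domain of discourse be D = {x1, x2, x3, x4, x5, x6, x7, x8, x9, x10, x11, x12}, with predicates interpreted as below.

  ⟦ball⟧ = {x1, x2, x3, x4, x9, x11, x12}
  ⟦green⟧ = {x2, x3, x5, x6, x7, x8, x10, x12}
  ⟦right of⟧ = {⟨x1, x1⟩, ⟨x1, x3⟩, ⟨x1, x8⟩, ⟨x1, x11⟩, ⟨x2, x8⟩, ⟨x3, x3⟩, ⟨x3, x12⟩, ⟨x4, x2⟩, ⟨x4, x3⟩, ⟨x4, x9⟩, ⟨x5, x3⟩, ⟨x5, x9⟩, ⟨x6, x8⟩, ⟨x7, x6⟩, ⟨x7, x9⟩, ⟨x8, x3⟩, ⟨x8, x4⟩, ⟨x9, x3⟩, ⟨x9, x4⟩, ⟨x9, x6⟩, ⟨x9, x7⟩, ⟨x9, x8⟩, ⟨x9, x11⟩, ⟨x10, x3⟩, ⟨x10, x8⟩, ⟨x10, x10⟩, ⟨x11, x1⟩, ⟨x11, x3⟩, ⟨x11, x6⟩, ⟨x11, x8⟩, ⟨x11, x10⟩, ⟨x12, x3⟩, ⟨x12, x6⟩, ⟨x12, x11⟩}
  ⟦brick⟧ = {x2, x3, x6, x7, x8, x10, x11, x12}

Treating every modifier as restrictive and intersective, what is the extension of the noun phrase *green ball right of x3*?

{x3, x12}

⟦right of x3⟧ = {x : ⟨x, x3⟩ ∈ ⟦right of⟧} = {x1, x3, x4, x5, x8, x9, x10, x11, x12}
⟦ball⟧ = {x1, x2, x3, x4, x9, x11, x12}
… ∩ ⟦right of x3⟧ = {x1, x2, x3, x4, x9, x11, x12} ∩ {x1, x3, x4, x5, x8, x9, x10, x11, x12} = {x1, x3, x4, x9, x11, x12}
… ∩ ⟦green⟧ = {x1, x3, x4, x9, x11, x12} ∩ {x2, x3, x5, x6, x7, x8, x10, x12} = {x3, x12}
So ⟦green ball right of x3⟧ = {x3, x12}.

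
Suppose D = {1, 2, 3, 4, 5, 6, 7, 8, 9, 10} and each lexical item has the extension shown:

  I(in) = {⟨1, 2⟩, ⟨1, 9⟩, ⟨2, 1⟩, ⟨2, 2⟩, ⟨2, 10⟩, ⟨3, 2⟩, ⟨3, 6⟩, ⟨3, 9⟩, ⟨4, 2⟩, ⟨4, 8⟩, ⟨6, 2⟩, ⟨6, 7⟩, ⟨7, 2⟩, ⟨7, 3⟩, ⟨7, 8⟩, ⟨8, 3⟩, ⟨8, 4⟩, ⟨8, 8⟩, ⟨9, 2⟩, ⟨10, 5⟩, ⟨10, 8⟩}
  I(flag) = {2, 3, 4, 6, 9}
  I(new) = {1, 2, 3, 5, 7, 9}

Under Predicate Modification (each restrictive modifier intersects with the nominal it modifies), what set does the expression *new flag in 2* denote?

{2, 3, 9}

⟦in 2⟧ = {x : ⟨x, 2⟩ ∈ ⟦in⟧} = {1, 2, 3, 4, 6, 7, 9}
⟦flag⟧ = {2, 3, 4, 6, 9}
… ∩ ⟦in 2⟧ = {2, 3, 4, 6, 9} ∩ {1, 2, 3, 4, 6, 7, 9} = {2, 3, 4, 6, 9}
… ∩ ⟦new⟧ = {2, 3, 4, 6, 9} ∩ {1, 2, 3, 5, 7, 9} = {2, 3, 9}
So ⟦new flag in 2⟧ = {2, 3, 9}.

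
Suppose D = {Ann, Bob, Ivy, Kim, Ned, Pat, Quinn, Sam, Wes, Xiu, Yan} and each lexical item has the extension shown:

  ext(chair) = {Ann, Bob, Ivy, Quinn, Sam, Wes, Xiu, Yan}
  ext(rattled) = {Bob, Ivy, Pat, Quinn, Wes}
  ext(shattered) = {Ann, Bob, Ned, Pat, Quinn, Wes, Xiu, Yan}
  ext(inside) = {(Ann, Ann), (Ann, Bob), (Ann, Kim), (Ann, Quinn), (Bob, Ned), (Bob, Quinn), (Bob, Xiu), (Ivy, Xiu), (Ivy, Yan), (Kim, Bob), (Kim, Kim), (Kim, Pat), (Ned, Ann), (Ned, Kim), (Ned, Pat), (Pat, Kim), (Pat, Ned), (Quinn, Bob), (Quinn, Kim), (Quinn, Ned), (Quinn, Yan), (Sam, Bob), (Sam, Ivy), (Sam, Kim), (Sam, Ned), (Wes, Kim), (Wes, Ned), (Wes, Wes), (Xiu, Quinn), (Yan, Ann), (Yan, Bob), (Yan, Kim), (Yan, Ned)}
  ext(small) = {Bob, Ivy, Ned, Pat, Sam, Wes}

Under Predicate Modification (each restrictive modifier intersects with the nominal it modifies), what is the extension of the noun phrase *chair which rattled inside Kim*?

{Quinn, Wes}

⟦which rattled⟧ = ⟦rattled⟧ = {Bob, Ivy, Pat, Quinn, Wes}
⟦inside Kim⟧ = {x : ⟨x, Kim⟩ ∈ ⟦inside⟧} = {Ann, Kim, Ned, Pat, Quinn, Sam, Wes, Yan}
⟦chair⟧ = {Ann, Bob, Ivy, Quinn, Sam, Wes, Xiu, Yan}
… ∩ ⟦which rattled⟧ = {Ann, Bob, Ivy, Quinn, Sam, Wes, Xiu, Yan} ∩ {Bob, Ivy, Pat, Quinn, Wes} = {Bob, Ivy, Quinn, Wes}
… ∩ ⟦inside Kim⟧ = {Bob, Ivy, Quinn, Wes} ∩ {Ann, Kim, Ned, Pat, Quinn, Sam, Wes, Yan} = {Quinn, Wes}
So ⟦chair which rattled inside Kim⟧ = {Quinn, Wes}.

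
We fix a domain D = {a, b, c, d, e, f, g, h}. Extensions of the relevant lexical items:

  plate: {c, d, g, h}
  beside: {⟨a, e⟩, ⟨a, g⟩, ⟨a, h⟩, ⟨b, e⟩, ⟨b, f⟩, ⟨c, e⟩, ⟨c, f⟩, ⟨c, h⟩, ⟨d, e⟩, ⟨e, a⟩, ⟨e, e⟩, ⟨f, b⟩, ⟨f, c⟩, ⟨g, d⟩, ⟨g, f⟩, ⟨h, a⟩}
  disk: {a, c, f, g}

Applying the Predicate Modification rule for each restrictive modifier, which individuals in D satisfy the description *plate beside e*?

⟦beside e⟧ = {x : ⟨x, e⟩ ∈ ⟦beside⟧} = {a, b, c, d, e}
⟦plate⟧ = {c, d, g, h}
… ∩ ⟦beside e⟧ = {c, d, g, h} ∩ {a, b, c, d, e} = {c, d}
So ⟦plate beside e⟧ = {c, d}.

{c, d}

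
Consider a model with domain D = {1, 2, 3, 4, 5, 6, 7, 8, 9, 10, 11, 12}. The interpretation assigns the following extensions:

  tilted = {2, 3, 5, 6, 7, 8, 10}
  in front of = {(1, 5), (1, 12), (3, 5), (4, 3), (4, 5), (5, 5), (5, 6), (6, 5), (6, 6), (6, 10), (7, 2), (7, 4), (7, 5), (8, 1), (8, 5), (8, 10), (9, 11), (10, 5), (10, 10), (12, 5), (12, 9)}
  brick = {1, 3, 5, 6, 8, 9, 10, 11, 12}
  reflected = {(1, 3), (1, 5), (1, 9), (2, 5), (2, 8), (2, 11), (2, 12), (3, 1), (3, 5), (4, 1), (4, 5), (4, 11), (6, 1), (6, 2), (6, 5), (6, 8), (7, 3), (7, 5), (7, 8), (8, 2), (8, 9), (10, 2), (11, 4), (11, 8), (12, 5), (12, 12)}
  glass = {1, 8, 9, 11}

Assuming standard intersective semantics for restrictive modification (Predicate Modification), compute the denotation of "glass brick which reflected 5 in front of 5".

{1}

⟦which reflected 5⟧ = {x : ⟨x, 5⟩ ∈ ⟦reflected⟧} = {1, 2, 3, 4, 6, 7, 12}
⟦in front of 5⟧ = {x : ⟨x, 5⟩ ∈ ⟦in front of⟧} = {1, 3, 4, 5, 6, 7, 8, 10, 12}
⟦brick⟧ = {1, 3, 5, 6, 8, 9, 10, 11, 12}
… ∩ ⟦which reflected 5⟧ = {1, 3, 5, 6, 8, 9, 10, 11, 12} ∩ {1, 2, 3, 4, 6, 7, 12} = {1, 3, 6, 12}
… ∩ ⟦in front of 5⟧ = {1, 3, 6, 12} ∩ {1, 3, 4, 5, 6, 7, 8, 10, 12} = {1, 3, 6, 12}
… ∩ ⟦glass⟧ = {1, 3, 6, 12} ∩ {1, 8, 9, 11} = {1}
So ⟦glass brick which reflected 5 in front of 5⟧ = {1}.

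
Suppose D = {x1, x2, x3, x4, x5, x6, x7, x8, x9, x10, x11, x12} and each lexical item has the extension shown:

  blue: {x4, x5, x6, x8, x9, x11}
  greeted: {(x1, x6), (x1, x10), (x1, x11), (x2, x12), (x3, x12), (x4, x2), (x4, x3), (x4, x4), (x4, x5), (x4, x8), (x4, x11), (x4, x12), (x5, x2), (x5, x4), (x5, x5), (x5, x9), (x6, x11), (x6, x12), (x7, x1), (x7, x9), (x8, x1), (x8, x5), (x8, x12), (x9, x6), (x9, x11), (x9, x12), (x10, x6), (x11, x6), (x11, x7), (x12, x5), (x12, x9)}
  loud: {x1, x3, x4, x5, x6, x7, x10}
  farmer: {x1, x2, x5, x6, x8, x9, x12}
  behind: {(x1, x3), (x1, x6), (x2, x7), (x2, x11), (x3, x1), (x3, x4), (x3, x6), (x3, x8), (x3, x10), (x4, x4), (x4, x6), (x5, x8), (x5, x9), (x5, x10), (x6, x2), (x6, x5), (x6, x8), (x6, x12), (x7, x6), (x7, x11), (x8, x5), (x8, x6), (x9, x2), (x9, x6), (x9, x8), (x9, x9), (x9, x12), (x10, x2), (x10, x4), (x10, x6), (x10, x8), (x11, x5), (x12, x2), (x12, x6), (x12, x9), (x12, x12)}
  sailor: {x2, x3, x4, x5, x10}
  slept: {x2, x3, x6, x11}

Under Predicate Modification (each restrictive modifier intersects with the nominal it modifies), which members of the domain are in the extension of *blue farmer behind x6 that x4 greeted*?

⟦behind x6⟧ = {x : ⟨x, x6⟩ ∈ ⟦behind⟧} = {x1, x3, x4, x7, x8, x9, x10, x12}
⟦that x4 greeted⟧ = {x : ⟨x4, x⟩ ∈ ⟦greeted⟧} = {x2, x3, x4, x5, x8, x11, x12}
⟦farmer⟧ = {x1, x2, x5, x6, x8, x9, x12}
… ∩ ⟦behind x6⟧ = {x1, x2, x5, x6, x8, x9, x12} ∩ {x1, x3, x4, x7, x8, x9, x10, x12} = {x1, x8, x9, x12}
… ∩ ⟦that x4 greeted⟧ = {x1, x8, x9, x12} ∩ {x2, x3, x4, x5, x8, x11, x12} = {x8, x12}
… ∩ ⟦blue⟧ = {x8, x12} ∩ {x4, x5, x6, x8, x9, x11} = {x8}
So ⟦blue farmer behind x6 that x4 greeted⟧ = {x8}.

{x8}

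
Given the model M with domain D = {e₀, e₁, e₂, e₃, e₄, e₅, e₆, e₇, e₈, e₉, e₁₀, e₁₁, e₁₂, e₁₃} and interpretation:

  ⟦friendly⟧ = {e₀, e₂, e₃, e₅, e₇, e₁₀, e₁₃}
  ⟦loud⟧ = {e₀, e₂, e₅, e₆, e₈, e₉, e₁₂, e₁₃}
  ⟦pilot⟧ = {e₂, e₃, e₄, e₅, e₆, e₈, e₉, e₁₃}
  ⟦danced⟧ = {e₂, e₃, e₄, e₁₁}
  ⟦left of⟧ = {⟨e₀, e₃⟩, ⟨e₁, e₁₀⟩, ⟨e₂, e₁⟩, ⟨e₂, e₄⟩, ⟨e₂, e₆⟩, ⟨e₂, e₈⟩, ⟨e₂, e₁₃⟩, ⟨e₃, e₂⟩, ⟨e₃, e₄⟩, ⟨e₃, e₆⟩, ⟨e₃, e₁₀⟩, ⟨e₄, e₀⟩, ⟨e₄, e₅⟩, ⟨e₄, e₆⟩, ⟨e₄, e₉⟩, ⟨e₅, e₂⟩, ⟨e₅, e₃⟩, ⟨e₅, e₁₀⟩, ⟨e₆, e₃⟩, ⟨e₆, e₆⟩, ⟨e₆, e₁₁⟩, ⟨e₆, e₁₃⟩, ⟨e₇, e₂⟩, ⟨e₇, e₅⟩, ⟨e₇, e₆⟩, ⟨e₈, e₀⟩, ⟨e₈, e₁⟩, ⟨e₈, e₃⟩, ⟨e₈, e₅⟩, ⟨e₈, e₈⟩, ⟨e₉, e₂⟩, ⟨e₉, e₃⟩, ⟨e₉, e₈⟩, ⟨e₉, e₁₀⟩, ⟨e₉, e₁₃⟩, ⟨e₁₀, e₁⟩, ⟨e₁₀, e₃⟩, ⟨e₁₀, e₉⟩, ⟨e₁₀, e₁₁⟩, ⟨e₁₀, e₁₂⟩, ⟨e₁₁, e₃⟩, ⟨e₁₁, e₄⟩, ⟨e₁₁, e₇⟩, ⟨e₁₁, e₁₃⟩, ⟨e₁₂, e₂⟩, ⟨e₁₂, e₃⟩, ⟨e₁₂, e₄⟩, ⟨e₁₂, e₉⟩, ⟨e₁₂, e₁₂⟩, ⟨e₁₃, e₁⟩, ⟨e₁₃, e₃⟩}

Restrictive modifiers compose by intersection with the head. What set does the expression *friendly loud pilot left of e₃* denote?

{e₅, e₁₃}

⟦left of e₃⟧ = {x : ⟨x, e₃⟩ ∈ ⟦left of⟧} = {e₀, e₅, e₆, e₈, e₉, e₁₀, e₁₁, e₁₂, e₁₃}
⟦pilot⟧ = {e₂, e₃, e₄, e₅, e₆, e₈, e₉, e₁₃}
… ∩ ⟦left of e₃⟧ = {e₂, e₃, e₄, e₅, e₆, e₈, e₉, e₁₃} ∩ {e₀, e₅, e₆, e₈, e₉, e₁₀, e₁₁, e₁₂, e₁₃} = {e₅, e₆, e₈, e₉, e₁₃}
… ∩ ⟦friendly⟧ = {e₅, e₆, e₈, e₉, e₁₃} ∩ {e₀, e₂, e₃, e₅, e₇, e₁₀, e₁₃} = {e₅, e₁₃}
… ∩ ⟦loud⟧ = {e₅, e₁₃} ∩ {e₀, e₂, e₅, e₆, e₈, e₉, e₁₂, e₁₃} = {e₅, e₁₃}
So ⟦friendly loud pilot left of e₃⟧ = {e₅, e₁₃}.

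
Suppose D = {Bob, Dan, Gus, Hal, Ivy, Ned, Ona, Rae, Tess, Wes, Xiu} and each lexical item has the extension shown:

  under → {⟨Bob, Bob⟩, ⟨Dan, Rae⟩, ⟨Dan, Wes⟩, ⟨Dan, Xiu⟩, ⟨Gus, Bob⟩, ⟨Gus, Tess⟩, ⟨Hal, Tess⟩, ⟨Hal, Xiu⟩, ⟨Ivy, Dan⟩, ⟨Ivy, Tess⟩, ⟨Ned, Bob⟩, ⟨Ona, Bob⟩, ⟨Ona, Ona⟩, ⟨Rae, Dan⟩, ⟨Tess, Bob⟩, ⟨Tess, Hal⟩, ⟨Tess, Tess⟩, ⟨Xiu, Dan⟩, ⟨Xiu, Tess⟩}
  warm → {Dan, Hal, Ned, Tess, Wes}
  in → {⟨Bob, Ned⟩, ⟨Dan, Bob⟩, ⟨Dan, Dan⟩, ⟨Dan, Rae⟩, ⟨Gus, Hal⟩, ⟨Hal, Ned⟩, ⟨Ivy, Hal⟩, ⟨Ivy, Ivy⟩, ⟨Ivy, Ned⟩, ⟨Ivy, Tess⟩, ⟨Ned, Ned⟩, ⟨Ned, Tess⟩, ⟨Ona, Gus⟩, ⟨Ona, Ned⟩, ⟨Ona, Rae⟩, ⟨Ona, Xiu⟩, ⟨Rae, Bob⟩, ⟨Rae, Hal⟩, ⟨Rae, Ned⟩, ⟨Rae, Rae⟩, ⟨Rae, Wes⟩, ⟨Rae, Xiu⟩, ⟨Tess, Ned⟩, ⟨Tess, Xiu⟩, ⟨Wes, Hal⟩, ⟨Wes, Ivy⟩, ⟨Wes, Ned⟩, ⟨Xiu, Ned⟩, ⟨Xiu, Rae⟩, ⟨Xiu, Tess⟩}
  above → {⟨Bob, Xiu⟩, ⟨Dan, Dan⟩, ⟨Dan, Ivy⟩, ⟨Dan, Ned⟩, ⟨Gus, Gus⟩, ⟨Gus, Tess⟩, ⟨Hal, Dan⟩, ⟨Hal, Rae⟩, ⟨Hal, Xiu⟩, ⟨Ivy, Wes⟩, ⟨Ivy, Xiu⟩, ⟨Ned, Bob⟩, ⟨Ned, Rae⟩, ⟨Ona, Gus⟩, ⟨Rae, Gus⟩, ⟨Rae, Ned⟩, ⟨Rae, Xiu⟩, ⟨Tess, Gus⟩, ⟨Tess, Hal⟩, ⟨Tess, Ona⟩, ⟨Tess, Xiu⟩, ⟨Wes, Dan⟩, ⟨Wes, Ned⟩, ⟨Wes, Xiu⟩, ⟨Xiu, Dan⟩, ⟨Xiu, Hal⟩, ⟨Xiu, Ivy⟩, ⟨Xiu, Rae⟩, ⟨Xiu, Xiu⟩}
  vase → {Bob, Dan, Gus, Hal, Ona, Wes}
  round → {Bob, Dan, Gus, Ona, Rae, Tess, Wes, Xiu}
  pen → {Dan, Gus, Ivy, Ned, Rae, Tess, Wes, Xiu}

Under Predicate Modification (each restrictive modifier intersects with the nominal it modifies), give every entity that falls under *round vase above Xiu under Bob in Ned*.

⟦above Xiu⟧ = {x : ⟨x, Xiu⟩ ∈ ⟦above⟧} = {Bob, Hal, Ivy, Rae, Tess, Wes, Xiu}
⟦under Bob⟧ = {x : ⟨x, Bob⟩ ∈ ⟦under⟧} = {Bob, Gus, Ned, Ona, Tess}
⟦in Ned⟧ = {x : ⟨x, Ned⟩ ∈ ⟦in⟧} = {Bob, Hal, Ivy, Ned, Ona, Rae, Tess, Wes, Xiu}
⟦vase⟧ = {Bob, Dan, Gus, Hal, Ona, Wes}
… ∩ ⟦above Xiu⟧ = {Bob, Dan, Gus, Hal, Ona, Wes} ∩ {Bob, Hal, Ivy, Rae, Tess, Wes, Xiu} = {Bob, Hal, Wes}
… ∩ ⟦under Bob⟧ = {Bob, Hal, Wes} ∩ {Bob, Gus, Ned, Ona, Tess} = {Bob}
… ∩ ⟦in Ned⟧ = {Bob} ∩ {Bob, Hal, Ivy, Ned, Ona, Rae, Tess, Wes, Xiu} = {Bob}
… ∩ ⟦round⟧ = {Bob} ∩ {Bob, Dan, Gus, Ona, Rae, Tess, Wes, Xiu} = {Bob}
So ⟦round vase above Xiu under Bob in Ned⟧ = {Bob}.

{Bob}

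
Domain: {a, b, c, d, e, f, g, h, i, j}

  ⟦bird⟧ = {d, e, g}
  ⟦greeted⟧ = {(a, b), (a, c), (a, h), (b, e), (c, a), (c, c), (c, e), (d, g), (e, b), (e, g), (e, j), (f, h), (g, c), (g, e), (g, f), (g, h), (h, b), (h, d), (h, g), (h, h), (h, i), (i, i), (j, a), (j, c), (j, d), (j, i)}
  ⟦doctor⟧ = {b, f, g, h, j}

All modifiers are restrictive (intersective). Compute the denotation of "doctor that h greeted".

⟦that h greeted⟧ = {x : ⟨h, x⟩ ∈ ⟦greeted⟧} = {b, d, g, h, i}
⟦doctor⟧ = {b, f, g, h, j}
… ∩ ⟦that h greeted⟧ = {b, f, g, h, j} ∩ {b, d, g, h, i} = {b, g, h}
So ⟦doctor that h greeted⟧ = {b, g, h}.

{b, g, h}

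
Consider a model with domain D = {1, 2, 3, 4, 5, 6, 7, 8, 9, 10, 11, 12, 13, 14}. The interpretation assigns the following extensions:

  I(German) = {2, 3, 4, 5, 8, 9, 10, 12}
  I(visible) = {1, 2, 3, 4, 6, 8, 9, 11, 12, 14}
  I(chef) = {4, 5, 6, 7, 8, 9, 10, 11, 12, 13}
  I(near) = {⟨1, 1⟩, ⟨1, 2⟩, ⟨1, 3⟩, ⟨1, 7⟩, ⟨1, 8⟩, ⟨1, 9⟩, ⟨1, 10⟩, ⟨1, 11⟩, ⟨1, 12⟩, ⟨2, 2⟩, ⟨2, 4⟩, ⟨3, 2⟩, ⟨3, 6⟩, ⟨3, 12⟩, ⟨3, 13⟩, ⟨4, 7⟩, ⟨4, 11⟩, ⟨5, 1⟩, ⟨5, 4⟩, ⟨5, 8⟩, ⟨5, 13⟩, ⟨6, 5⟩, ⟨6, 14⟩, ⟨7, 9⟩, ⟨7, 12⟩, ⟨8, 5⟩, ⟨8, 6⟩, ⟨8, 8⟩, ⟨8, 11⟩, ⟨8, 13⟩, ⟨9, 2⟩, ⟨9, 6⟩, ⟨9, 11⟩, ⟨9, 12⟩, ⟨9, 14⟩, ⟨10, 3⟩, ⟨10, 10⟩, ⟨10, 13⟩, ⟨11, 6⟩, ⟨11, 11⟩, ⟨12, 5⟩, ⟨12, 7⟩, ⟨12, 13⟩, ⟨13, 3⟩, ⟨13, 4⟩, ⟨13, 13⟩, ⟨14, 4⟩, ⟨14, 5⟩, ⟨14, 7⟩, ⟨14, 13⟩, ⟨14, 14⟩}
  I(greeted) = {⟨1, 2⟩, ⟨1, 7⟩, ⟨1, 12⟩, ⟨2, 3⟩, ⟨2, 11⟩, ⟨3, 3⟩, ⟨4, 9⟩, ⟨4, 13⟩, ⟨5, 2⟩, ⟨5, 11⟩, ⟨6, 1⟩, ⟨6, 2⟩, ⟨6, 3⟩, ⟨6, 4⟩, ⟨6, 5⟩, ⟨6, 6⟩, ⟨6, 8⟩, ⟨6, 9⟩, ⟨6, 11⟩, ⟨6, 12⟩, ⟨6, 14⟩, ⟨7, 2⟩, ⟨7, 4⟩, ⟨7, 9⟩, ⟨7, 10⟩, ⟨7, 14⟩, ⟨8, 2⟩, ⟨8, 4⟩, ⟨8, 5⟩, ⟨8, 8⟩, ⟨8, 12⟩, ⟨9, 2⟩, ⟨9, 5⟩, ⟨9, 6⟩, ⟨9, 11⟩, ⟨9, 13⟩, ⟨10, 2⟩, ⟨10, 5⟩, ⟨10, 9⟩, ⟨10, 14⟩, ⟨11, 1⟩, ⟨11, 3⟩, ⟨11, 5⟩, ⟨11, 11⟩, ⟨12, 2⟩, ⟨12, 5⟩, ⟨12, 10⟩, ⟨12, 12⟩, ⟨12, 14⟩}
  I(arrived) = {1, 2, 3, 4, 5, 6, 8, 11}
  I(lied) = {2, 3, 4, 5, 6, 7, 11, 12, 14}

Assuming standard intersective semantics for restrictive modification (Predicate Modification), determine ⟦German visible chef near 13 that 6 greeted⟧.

{8, 12}

⟦near 13⟧ = {x : ⟨x, 13⟩ ∈ ⟦near⟧} = {3, 5, 8, 10, 12, 13, 14}
⟦that 6 greeted⟧ = {x : ⟨6, x⟩ ∈ ⟦greeted⟧} = {1, 2, 3, 4, 5, 6, 8, 9, 11, 12, 14}
⟦chef⟧ = {4, 5, 6, 7, 8, 9, 10, 11, 12, 13}
… ∩ ⟦near 13⟧ = {4, 5, 6, 7, 8, 9, 10, 11, 12, 13} ∩ {3, 5, 8, 10, 12, 13, 14} = {5, 8, 10, 12, 13}
… ∩ ⟦that 6 greeted⟧ = {5, 8, 10, 12, 13} ∩ {1, 2, 3, 4, 5, 6, 8, 9, 11, 12, 14} = {5, 8, 12}
… ∩ ⟦German⟧ = {5, 8, 12} ∩ {2, 3, 4, 5, 8, 9, 10, 12} = {5, 8, 12}
… ∩ ⟦visible⟧ = {5, 8, 12} ∩ {1, 2, 3, 4, 6, 8, 9, 11, 12, 14} = {8, 12}
So ⟦German visible chef near 13 that 6 greeted⟧ = {8, 12}.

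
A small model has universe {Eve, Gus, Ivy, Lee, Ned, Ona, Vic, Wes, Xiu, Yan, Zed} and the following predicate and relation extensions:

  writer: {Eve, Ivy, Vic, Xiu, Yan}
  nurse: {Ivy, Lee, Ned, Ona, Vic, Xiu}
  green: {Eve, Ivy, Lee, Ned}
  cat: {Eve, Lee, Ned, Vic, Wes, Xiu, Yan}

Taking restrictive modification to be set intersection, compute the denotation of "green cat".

{Eve, Lee, Ned}

⟦cat⟧ = {Eve, Lee, Ned, Vic, Wes, Xiu, Yan}
… ∩ ⟦green⟧ = {Eve, Lee, Ned, Vic, Wes, Xiu, Yan} ∩ {Eve, Ivy, Lee, Ned} = {Eve, Lee, Ned}
So ⟦green cat⟧ = {Eve, Lee, Ned}.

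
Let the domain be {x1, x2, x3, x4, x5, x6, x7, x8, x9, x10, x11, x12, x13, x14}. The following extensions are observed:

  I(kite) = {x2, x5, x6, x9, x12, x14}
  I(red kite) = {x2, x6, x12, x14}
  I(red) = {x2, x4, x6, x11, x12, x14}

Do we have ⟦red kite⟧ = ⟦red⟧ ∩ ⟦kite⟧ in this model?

⟦red⟧ ∩ ⟦kite⟧ = {x2, x4, x6, x11, x12, x14} ∩ {x2, x5, x6, x9, x12, x14} = {x2, x6, x12, x14}
Observed ⟦red kite⟧ = {x2, x6, x12, x14}.
These coincide, so the modifier is intersective here.

yes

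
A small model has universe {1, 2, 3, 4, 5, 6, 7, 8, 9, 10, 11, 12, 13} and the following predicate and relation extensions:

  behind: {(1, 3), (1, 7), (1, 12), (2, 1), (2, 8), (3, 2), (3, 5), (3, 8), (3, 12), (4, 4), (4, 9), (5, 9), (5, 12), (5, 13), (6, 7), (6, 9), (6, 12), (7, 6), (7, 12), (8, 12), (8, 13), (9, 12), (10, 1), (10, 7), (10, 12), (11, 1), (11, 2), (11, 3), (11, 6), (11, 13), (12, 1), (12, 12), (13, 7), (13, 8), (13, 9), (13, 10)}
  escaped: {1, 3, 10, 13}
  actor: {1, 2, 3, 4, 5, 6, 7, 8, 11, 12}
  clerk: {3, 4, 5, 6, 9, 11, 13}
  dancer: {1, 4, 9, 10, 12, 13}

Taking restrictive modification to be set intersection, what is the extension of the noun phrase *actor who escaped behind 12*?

{1, 3}

⟦who escaped⟧ = ⟦escaped⟧ = {1, 3, 10, 13}
⟦behind 12⟧ = {x : ⟨x, 12⟩ ∈ ⟦behind⟧} = {1, 3, 5, 6, 7, 8, 9, 10, 12}
⟦actor⟧ = {1, 2, 3, 4, 5, 6, 7, 8, 11, 12}
… ∩ ⟦who escaped⟧ = {1, 2, 3, 4, 5, 6, 7, 8, 11, 12} ∩ {1, 3, 10, 13} = {1, 3}
… ∩ ⟦behind 12⟧ = {1, 3} ∩ {1, 3, 5, 6, 7, 8, 9, 10, 12} = {1, 3}
So ⟦actor who escaped behind 12⟧ = {1, 3}.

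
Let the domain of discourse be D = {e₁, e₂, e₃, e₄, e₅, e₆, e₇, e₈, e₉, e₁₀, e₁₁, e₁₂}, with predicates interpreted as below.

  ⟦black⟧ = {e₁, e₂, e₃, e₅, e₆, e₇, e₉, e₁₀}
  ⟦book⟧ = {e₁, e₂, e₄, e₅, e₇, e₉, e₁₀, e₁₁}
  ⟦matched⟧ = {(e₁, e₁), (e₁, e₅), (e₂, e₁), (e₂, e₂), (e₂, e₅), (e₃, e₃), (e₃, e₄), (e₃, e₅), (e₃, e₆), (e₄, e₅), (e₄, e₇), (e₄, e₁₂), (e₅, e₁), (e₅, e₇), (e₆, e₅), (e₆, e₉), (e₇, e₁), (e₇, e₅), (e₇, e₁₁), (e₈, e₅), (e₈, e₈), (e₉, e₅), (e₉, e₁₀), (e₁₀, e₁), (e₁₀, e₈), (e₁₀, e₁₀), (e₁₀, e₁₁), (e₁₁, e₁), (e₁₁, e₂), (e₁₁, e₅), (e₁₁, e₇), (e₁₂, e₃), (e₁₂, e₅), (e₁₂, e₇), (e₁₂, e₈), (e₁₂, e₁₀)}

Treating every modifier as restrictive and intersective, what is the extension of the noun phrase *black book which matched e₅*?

{e₁, e₂, e₇, e₉}

⟦which matched e₅⟧ = {x : ⟨x, e₅⟩ ∈ ⟦matched⟧} = {e₁, e₂, e₃, e₄, e₆, e₇, e₈, e₉, e₁₁, e₁₂}
⟦book⟧ = {e₁, e₂, e₄, e₅, e₇, e₉, e₁₀, e₁₁}
… ∩ ⟦which matched e₅⟧ = {e₁, e₂, e₄, e₅, e₇, e₉, e₁₀, e₁₁} ∩ {e₁, e₂, e₃, e₄, e₆, e₇, e₈, e₉, e₁₁, e₁₂} = {e₁, e₂, e₄, e₇, e₉, e₁₁}
… ∩ ⟦black⟧ = {e₁, e₂, e₄, e₇, e₉, e₁₁} ∩ {e₁, e₂, e₃, e₅, e₆, e₇, e₉, e₁₀} = {e₁, e₂, e₇, e₉}
So ⟦black book which matched e₅⟧ = {e₁, e₂, e₇, e₉}.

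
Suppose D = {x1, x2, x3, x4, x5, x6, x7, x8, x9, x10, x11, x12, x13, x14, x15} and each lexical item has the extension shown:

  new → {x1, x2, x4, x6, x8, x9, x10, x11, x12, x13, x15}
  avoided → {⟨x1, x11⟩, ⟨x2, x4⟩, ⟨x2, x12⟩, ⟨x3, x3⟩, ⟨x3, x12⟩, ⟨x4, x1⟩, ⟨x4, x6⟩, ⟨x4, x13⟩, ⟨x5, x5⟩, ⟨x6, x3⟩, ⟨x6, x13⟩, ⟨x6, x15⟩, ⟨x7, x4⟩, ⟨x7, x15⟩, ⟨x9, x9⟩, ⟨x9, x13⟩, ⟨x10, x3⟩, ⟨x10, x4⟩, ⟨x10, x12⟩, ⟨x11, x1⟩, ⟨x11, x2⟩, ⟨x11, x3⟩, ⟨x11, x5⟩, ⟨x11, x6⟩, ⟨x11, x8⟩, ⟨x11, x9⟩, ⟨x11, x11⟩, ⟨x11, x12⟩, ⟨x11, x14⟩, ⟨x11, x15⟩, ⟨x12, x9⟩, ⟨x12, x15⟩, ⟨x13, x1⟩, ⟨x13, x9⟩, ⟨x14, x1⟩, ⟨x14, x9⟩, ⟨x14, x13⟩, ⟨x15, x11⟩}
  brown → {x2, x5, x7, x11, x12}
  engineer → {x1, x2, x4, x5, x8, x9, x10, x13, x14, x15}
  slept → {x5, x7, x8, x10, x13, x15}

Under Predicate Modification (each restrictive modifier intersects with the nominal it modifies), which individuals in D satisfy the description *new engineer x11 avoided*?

{x1, x2, x8, x9, x15}

⟦x11 avoided⟧ = {x : ⟨x11, x⟩ ∈ ⟦avoided⟧} = {x1, x2, x3, x5, x6, x8, x9, x11, x12, x14, x15}
⟦engineer⟧ = {x1, x2, x4, x5, x8, x9, x10, x13, x14, x15}
… ∩ ⟦x11 avoided⟧ = {x1, x2, x4, x5, x8, x9, x10, x13, x14, x15} ∩ {x1, x2, x3, x5, x6, x8, x9, x11, x12, x14, x15} = {x1, x2, x5, x8, x9, x14, x15}
… ∩ ⟦new⟧ = {x1, x2, x5, x8, x9, x14, x15} ∩ {x1, x2, x4, x6, x8, x9, x10, x11, x12, x13, x15} = {x1, x2, x8, x9, x15}
So ⟦new engineer x11 avoided⟧ = {x1, x2, x8, x9, x15}.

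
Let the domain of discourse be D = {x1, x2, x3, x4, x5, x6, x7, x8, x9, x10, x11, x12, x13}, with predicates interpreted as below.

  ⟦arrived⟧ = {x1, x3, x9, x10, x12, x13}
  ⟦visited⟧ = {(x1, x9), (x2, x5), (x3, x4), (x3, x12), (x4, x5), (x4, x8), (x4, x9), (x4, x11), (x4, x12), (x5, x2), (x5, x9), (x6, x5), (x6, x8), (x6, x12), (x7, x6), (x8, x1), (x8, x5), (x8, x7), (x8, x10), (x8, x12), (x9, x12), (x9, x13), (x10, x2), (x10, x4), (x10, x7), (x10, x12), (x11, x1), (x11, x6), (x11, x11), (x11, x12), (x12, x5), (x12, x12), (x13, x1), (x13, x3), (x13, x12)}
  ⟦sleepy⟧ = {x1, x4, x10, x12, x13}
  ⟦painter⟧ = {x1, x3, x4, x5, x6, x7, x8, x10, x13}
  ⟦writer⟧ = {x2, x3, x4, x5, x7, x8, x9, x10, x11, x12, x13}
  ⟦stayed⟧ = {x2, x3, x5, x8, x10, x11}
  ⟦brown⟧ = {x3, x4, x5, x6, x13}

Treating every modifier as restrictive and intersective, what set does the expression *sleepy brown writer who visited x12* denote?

⟦who visited x12⟧ = {x : ⟨x, x12⟩ ∈ ⟦visited⟧} = {x3, x4, x6, x8, x9, x10, x11, x12, x13}
⟦writer⟧ = {x2, x3, x4, x5, x7, x8, x9, x10, x11, x12, x13}
… ∩ ⟦who visited x12⟧ = {x2, x3, x4, x5, x7, x8, x9, x10, x11, x12, x13} ∩ {x3, x4, x6, x8, x9, x10, x11, x12, x13} = {x3, x4, x8, x9, x10, x11, x12, x13}
… ∩ ⟦sleepy⟧ = {x3, x4, x8, x9, x10, x11, x12, x13} ∩ {x1, x4, x10, x12, x13} = {x4, x10, x12, x13}
… ∩ ⟦brown⟧ = {x4, x10, x12, x13} ∩ {x3, x4, x5, x6, x13} = {x4, x13}
So ⟦sleepy brown writer who visited x12⟧ = {x4, x13}.

{x4, x13}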